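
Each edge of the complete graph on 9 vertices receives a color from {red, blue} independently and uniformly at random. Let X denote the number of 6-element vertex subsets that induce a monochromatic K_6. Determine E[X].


Let X = Σ_S X_S over the C(9, 6) = 84 subsets S of size 6, where X_S = 1 if the K_6 on S is monochromatic.
For a fixed S, the K_6 on S has C(6, 2) = 15 edges. P[all 15 edges red] = (1/2)^15, and likewise for blue, so P[monochromatic] = 2·(1/2)^15 = 2^{1 − 15} = 1/16384.
By linearity: E[X] = C(9, 6) · 2^{1 − 15} = 84 · 1/16384 = 21/4096.
Numerically: E[X] ≈ 0.00513.

E[X] = C(9,6)·2^(1−C(6,2)) = 21/4096 ≈ 0.00513.


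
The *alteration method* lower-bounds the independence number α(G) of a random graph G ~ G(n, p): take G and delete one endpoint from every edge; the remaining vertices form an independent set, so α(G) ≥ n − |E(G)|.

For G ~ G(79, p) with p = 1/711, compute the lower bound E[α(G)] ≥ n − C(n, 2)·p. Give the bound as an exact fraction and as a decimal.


E[|E(G)|] = C(79, 2)·p = 3081 · (1/711) = 13/3.
E[α(G)] ≥ n − E[|E(G)|] = 79 − 13/3 = 224/3.
Numerically: ≈ 74.66667.
(This is only a lower bound; the true E[α(G)] may be larger.)

E[α(G)] ≥ 224/3 ≈ 74.66667.


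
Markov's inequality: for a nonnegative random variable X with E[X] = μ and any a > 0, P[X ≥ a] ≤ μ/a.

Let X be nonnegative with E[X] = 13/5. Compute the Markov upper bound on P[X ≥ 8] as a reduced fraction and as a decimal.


μ = E[X] = 13/5, a = 8.
Markov: P[X ≥ 8] ≤ μ/a = (13/5)/8 = 13/40.
Numerically: ≈ 0.325000.
(Since a = 8 > μ = 2.600000, the bound 13/40 is < 1 and informative.)

P[X ≥ 8] ≤ 13/40 ≈ 0.325000.


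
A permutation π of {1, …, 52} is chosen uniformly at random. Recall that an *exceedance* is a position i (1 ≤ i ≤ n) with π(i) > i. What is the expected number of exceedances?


Write X = Σ_{i=1}^{52} X_i, where X_i = 1_{π(i) > i}.
For each fixed i, π(i) is uniform over {1, …, 52} (marginal of a uniform permutation), so P[π(i) > i] = (n − i)/n. Summing: Σ_{i=1}^{52} (n − i)/n = (0 + 1 + … + 51)/52 = 52(52 − 1)/(2·52) = (52 − 1)/2.
Hence E[X] = Σ_{i=1}^{52} (52 − i)/52 = 51/2 ≈ 25.5000.

E[X] = 51/2 = 25.5000.


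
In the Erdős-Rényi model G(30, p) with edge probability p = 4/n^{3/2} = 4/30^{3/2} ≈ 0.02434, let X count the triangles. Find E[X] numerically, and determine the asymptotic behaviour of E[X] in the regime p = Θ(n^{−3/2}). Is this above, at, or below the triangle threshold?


Number of potential triangles: C(30, 3) = 4060.
Each occurs with probability p³ ≈ (0.02434)³ ≈ 1.442561e-05.
By linearity: E[X] = C(30, 3)·p³ ≈ 4060 · 1.442561e-05 ≈ 0.0586.
Since α = 3/2 > 1, p = c/n^{3/2} = o(1/n) is below the triangle threshold p ~ 1/n. Asymptotically E[X] ~ (c³/6)·n^{3(1−α)} = (4³/6)·n^{-1.5} → 0, so by Markov's inequality G has no triangles w.h.p.

E[X] ≈ 0.0586; in regime p = Θ(1/n^{3/2}) E[X] tends to 0 (below the triangle threshold p ~ 1/n).


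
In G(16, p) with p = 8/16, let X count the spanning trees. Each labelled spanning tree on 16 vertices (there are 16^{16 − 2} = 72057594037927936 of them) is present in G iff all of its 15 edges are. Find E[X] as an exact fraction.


K_16 has 16^{16 − 2} = 72057594037927936 labelled spanning trees.
For each such spanning tree H, let X_H = 1 if all 15 edges of H are present in G. Then P[X_H = 1] = p^{15} = (1/2)^{15} = 1/32768.
Summing the indicators: E[X] = Σ_H E[X_H] = 72057594037927936 · p^{15} = 72057594037927936 · 1/32768 = 2199023255552.
Numerically: E[X] ≈ 2.199e+12.

E[X] = 72057594037927936 · (1/2)^{15} = 2199023255552 ≈ 2.199e+12.


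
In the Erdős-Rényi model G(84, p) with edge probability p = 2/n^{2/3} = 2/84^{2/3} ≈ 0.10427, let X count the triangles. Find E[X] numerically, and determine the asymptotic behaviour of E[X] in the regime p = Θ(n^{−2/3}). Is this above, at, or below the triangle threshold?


Number of potential triangles: C(84, 3) = 95284.
Each occurs with probability p³ ≈ (0.10427)³ ≈ 1.1337868e-03.
By linearity: E[X] = C(84, 3)·p³ ≈ 95284 · 1.1337868e-03 ≈ 108.03175.
Since α = 2/3 < 1, p = c/n^{2/3} ≫ 1/n is above the triangle threshold p ~ 1/n. Asymptotically E[X] ~ (c³/6)·n^{3(1−α)} = (2³/6)·n^{1} → ∞; triangles are abundant w.h.p.

E[X] ≈ 108.03175; in regime p = Θ(1/n^{2/3}) E[X] diverges (above the triangle threshold p ~ 1/n).


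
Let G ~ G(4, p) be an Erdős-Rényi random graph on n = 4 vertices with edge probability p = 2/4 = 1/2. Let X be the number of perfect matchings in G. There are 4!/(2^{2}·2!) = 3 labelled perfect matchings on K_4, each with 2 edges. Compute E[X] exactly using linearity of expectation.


K_4 has 4!/(2^{2}·2!) = 3 labelled perfect matchings.
For each such perfect matching H, let X_H = 1 if all 2 edges of H are present in G. Then P[X_H = 1] = p^{2} = (1/2)^{2} = 1/4.
By linearity of expectation: E[X] = Σ_H E[X_H] = 3 · p^{2} = 3 · 1/4 = 3/4.
Numerically: E[X] ≈ 0.75.

E[X] = 3 · (1/2)^{2} = 3/4 ≈ 0.75.


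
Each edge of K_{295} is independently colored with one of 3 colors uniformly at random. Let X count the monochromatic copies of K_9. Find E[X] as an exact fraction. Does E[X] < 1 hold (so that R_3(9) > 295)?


E[X] = C(295, 9) · 3^{1 − 36} = 41221140106119260 · 3^{−35} = 41221140106119260/50031545098999707.
As a reduced fraction: E[X] = 41221140106119260/50031545098999707 ≈ 0.824.
Is E[X] < 1? YES.
Since E[X] < 1, there exists a 3-coloring of K_{295} with no monochromatic K_9; hence R_3(9) > 295.

E[X] = 41221140106119260/50031545098999707 ≈ 0.824; E[X] < 1, so R_3(9) > 295.


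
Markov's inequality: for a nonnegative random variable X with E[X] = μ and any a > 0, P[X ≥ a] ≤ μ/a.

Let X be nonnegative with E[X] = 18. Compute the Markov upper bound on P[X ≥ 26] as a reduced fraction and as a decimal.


μ = E[X] = 18, a = 26.
Markov: P[X ≥ 26] ≤ μ/a = (18)/26 = 9/13.
Numerically: ≈ 0.6923.
(Since a = 26 > μ = 18.0000, the bound 9/13 is < 1 and informative.)

P[X ≥ 26] ≤ 9/13 ≈ 0.6923.


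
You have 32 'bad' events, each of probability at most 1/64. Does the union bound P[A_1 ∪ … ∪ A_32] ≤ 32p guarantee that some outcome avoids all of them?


Union bound: P[∪_{i=1}^{32} A_i] ≤ Σ_i P[A_i] ≤ 32·p = 32·(1/64) = 1/2.
Numerically: 1/2 ≈ 0.5000000.
Is 1/2 < 1? YES.
Since P[∪ A_i] ≤ 1/2 < 1, the complement has P[∩ A_i^c] ≥ 1 − 1/2 = 1/2 > 0, so some outcome avoids every A_i.

32·p = 1/2 ≈ 0.5000000; existence CERTIFIED by the union bound.


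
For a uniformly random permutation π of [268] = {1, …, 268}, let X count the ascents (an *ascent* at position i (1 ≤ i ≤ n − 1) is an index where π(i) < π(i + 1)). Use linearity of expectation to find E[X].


Write X = Σ X_I over i = 1, …, 267, with X_I the indicator of one ascent.
There are 267 indicators.
For each fixed i, the pair (π(i), π(i+1)) is a uniformly random ordered pair of distinct values from {1, …, 268}; by symmetry P[π(i) < π(i+1)] = 1/2.
By linearity: E[X] = 267 · (1/2) = (268 − 1) · (1/2) = 267/2 ≈ 133.500000.

E[X] = 267/2 = 133.500000.


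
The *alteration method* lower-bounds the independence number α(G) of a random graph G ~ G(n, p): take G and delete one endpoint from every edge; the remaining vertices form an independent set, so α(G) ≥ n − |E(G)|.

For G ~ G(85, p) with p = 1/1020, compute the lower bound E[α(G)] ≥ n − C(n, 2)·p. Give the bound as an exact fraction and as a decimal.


E[|E(G)|] = C(85, 2)·p = 3570 · (1/1020) = 7/2.
E[α(G)] ≥ n − E[|E(G)|] = 85 − 7/2 = 163/2.
Numerically: ≈ 81.500.
(This is only a lower bound; the true E[α(G)] may be larger.)

E[α(G)] ≥ 163/2 ≈ 81.500.


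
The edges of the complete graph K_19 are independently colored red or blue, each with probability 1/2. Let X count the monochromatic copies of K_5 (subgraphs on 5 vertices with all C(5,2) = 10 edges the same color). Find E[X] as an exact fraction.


Let X = Σ_S X_S over the C(19, 5) = 11628 subsets S of size 5, where X_S = 1 if the K_5 on S is monochromatic.
For a fixed S, the K_5 on S has C(5, 2) = 10 edges. P[all 10 edges red] = (1/2)^10, and likewise for blue, so P[monochromatic] = 2·(1/2)^10 = 2^{1 − 10} = 1/512.
Summing: E[X] = C(19, 5) · 2^{1 − 10} = 11628 · 1/512 = 2907/128.
Numerically: E[X] ≈ 22.711.

E[X] = C(19,5)·2^(1−C(5,2)) = 2907/128 ≈ 22.711.


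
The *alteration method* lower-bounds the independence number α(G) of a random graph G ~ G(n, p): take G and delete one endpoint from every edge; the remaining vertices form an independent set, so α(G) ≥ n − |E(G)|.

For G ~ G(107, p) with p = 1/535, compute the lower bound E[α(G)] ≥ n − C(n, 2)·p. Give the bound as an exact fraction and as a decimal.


E[|E(G)|] = C(107, 2)·p = 5671 · (1/535) = 53/5.
E[α(G)] ≥ n − E[|E(G)|] = 107 − 53/5 = 482/5.
Numerically: ≈ 96.400.
(This is only a lower bound; the true E[α(G)] may be larger.)

E[α(G)] ≥ 482/5 ≈ 96.400.


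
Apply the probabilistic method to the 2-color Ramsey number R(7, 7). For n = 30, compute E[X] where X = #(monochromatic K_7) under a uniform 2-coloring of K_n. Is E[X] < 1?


E[X] = C(30, 7) · 2^{1 − 21} = 2035800 · 2^{−20} = 2035800/1048576.
As a reduced fraction: E[X] = 254475/131072 ≈ 1.94149.
Is E[X] < 1? NO.
Since E[X] ≥ 1, the first-moment bound is inconclusive at n = 30; it does NOT by itself certify R(7, 7) > 30.

E[X] = 254475/131072 ≈ 1.94149; E[X] ≥ 1; first-moment method inconclusive here.


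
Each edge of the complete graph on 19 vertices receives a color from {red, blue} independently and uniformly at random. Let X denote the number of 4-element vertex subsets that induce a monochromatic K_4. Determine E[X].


Let X = Σ_S X_S over the C(19, 4) = 3876 subsets S of size 4, where X_S = 1 if the K_4 on S is monochromatic.
For a fixed S, the K_4 on S has C(4, 2) = 6 edges. P[all 6 edges red] = (1/2)^6, and likewise for blue, so P[monochromatic] = 2·(1/2)^6 = 2^{1 − 6} = 1/32.
By linearity: E[X] = C(19, 4) · 2^{1 − 6} = 3876 · 1/32 = 969/8.
Numerically: E[X] ≈ 121.1250.

E[X] = C(19,4)·2^(1−C(4,2)) = 969/8 ≈ 121.1250.


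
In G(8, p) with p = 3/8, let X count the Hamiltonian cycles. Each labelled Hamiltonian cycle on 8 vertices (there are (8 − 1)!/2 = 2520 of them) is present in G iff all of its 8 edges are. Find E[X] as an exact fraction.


K_8 has (8 − 1)!/2 = 2520 labelled Hamiltonian cycles.
For each such Hamiltonian cycle H, let X_H = 1 if all 8 edges of H are present in G. Then P[X_H = 1] = p^{8} = (3/8)^{8} = 6561/16777216.
By linearity of expectation: E[X] = Σ_H E[X_H] = 2520 · p^{8} = 2520 · 6561/16777216 = 2066715/2097152.
Numerically: E[X] ≈ 0.98549.

E[X] = 2520 · (3/8)^{8} = 2066715/2097152 ≈ 0.98549.


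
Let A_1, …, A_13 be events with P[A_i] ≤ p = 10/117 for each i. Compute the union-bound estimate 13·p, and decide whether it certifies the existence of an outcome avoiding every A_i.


Union bound: P[∪_{i=1}^{13} A_i] ≤ Σ_i P[A_i] ≤ 13·p = 13·(10/117) = 10/9.
Numerically: 10/9 ≈ 1.111111.
Is 10/9 < 1? NO.
Since the bound 10/9 is ≥ 1, the union bound is uninformative here; it does NOT by itself certify existence.

13·p = 10/9 ≈ 1.111111; existence NOT certified by the union bound.


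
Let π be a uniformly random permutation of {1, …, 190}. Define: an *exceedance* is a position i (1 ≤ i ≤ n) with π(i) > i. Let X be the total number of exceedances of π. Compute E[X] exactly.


Write X = Σ_{i=1}^{190} X_i, where X_i = 1_{π(i) > i}.
For each fixed i, π(i) is uniform over {1, …, 190} (marginal of a uniform permutation), so P[π(i) > i] = (n − i)/n. Summing: Σ_{i=1}^{190} (n − i)/n = (0 + 1 + … + 189)/190 = 190(190 − 1)/(2·190) = (190 − 1)/2.
Hence E[X] = Σ_{i=1}^{190} (190 − i)/190 = 189/2 ≈ 94.5000.

E[X] = 189/2 = 94.5000.


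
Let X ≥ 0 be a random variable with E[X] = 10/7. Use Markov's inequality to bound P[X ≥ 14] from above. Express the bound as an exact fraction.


μ = E[X] = 10/7, a = 14.
Markov: P[X ≥ 14] ≤ μ/a = (10/7)/14 = 5/49.
Numerically: ≈ 0.102.
(Since a = 14 > μ = 1.429, the bound 5/49 is < 1 and informative.)

P[X ≥ 14] ≤ 5/49 ≈ 0.102.


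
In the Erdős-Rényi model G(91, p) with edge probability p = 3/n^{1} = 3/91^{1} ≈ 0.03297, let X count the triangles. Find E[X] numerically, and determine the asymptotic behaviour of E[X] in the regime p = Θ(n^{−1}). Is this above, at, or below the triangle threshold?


Number of potential triangles: C(91, 3) = 121485.
Each occurs with probability p³ ≈ (0.03297)³ ≈ 3.582940e-05.
By linearity: E[X] = C(91, 3)·p³ ≈ 121485 · 3.582940e-05 ≈ 4.3527.
Here α = 1, so p = 3/n is exactly at the triangle threshold p ~ 1/n. Asymptotically E[X] → c³/6 = 3³/6 = 9/2 ≈ 4.5000, a bounded constant. In this regime the triangle count is asymptotically Poisson(c³/6).

E[X] ≈ 4.3527; in regime p = Θ(1/n^{1}) E[X] stays bounded (at the triangle threshold p ~ 1/n).


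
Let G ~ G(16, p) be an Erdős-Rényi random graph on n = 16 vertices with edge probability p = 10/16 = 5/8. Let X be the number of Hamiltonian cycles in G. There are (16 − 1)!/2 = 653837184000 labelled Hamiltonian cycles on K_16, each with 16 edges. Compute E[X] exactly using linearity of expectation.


K_16 has (16 − 1)!/2 = 653837184000 labelled Hamiltonian cycles.
For each such Hamiltonian cycle H, let X_H = 1 if all 16 edges of H are present in G. Then P[X_H = 1] = p^{16} = (5/8)^{16} = 152587890625/281474976710656.
Summing the indicators: E[X] = Σ_H E[X_H] = 653837184000 · p^{16} = 653837184000 · 152587890625/281474976710656 = 97429332733154296875/274877906944.
Numerically: E[X] ≈ 3.54e+08.

E[X] = 653837184000 · (5/8)^{16} = 97429332733154296875/274877906944 ≈ 3.54e+08.


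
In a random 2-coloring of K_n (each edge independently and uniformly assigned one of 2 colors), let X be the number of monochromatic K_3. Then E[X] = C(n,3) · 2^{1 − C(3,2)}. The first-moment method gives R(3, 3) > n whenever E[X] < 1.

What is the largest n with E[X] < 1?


We need C(n, 3) · 2^{1 − 3} < 1, i.e. C(n, 3) < 2^{3 − 1} = 4.
Check values of n near the boundary:
  n = 3: C(3, 3) = 1; 1 < 4? YES
  n = 4: C(4, 3) = 4; 4 < 4? NO
The largest n with C(n, 3) < 4 is n = 3 (where E[X] = 1/4 ≈ 0.2500000). Hence R(3, 3) > 3, i.e. R(3, 3) ≥ 4.

Largest n = 3; hence R(3, 3) > 3.


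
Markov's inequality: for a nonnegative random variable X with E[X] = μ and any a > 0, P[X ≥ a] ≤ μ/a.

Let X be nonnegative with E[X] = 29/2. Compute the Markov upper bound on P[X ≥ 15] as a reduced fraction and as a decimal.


μ = E[X] = 29/2, a = 15.
Markov: P[X ≥ 15] ≤ μ/a = (29/2)/15 = 29/30.
Numerically: ≈ 0.967.
(Since a = 15 > μ = 14.500, the bound 29/30 is < 1 and informative.)

P[X ≥ 15] ≤ 29/30 ≈ 0.967.


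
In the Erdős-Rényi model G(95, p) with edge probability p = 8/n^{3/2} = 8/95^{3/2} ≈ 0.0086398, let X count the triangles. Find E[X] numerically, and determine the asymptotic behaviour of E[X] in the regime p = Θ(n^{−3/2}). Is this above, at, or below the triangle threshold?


Number of potential triangles: C(95, 3) = 138415.
Each occurs with probability p³ ≈ (0.0086398)³ ≈ 6.4493172e-07.
By linearity: E[X] = C(95, 3)·p³ ≈ 138415 · 6.4493172e-07 ≈ 0.08927.
Since α = 3/2 > 1, p = c/n^{3/2} = o(1/n) is below the triangle threshold p ~ 1/n. Asymptotically E[X] ~ (c³/6)·n^{3(1−α)} = (8³/6)·n^{-1.5} → 0, so by Markov's inequality G has no triangles w.h.p.

E[X] ≈ 0.08927; in regime p = Θ(1/n^{3/2}) E[X] tends to 0 (below the triangle threshold p ~ 1/n).


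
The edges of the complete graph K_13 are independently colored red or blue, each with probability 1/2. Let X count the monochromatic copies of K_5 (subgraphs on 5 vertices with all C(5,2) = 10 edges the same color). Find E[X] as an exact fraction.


Let X = Σ_S X_S over the C(13, 5) = 1287 subsets S of size 5, where X_S = 1 if the K_5 on S is monochromatic.
For a fixed S, the K_5 on S has C(5, 2) = 10 edges. P[all 10 edges red] = (1/2)^10, and likewise for blue, so P[monochromatic] = 2·(1/2)^10 = 2^{1 − 10} = 1/512.
By linearity of expectation: E[X] = C(13, 5) · 2^{1 − 10} = 1287 · 1/512 = 1287/512.
Numerically: E[X] ≈ 2.514.

E[X] = C(13,5)·2^(1−C(5,2)) = 1287/512 ≈ 2.514.


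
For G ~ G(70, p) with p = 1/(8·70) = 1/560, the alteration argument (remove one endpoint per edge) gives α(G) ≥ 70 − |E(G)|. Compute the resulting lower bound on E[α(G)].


E[|E(G)|] = C(70, 2)·p = 2415 · (1/560) = 69/16.
E[α(G)] ≥ n − E[|E(G)|] = 70 − 69/16 = 1051/16.
Numerically: ≈ 65.68750.
(This is only a lower bound; the true E[α(G)] may be larger.)

E[α(G)] ≥ 1051/16 ≈ 65.68750.


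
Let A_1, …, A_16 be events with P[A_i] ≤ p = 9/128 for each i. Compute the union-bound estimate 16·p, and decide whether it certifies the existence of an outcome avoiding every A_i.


Union bound: P[∪_{i=1}^{16} A_i] ≤ Σ_i P[A_i] ≤ 16·p = 16·(9/128) = 9/8.
Numerically: 9/8 ≈ 1.125000.
Is 9/8 < 1? NO.
Since the bound 9/8 is ≥ 1, the union bound is uninformative here; it does NOT by itself certify existence.

16·p = 9/8 ≈ 1.125000; existence NOT certified by the union bound.


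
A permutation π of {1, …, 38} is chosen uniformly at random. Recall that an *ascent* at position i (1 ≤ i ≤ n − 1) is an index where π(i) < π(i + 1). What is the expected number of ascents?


Write X = Σ X_I over i = 1, …, 37, with X_I the indicator of one ascent.
There are 37 indicators.
For each fixed i, the pair (π(i), π(i+1)) is a uniformly random ordered pair of distinct values from {1, …, 38}; by symmetry P[π(i) < π(i+1)] = 1/2.
By linearity: E[X] = 37 · (1/2) = (38 − 1) · (1/2) = 37/2 ≈ 18.500000.

E[X] = 37/2 = 18.500000.


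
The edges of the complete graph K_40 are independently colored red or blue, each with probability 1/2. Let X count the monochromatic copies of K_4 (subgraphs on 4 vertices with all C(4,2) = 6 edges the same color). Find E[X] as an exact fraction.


Let X = Σ_S X_S over the C(40, 4) = 91390 subsets S of size 4, where X_S = 1 if the K_4 on S is monochromatic.
For a fixed S, the K_4 on S has C(4, 2) = 6 edges. P[all 6 edges red] = (1/2)^6, and likewise for blue, so P[monochromatic] = 2·(1/2)^6 = 2^{1 − 6} = 1/32.
By linearity: E[X] = C(40, 4) · 2^{1 − 6} = 91390 · 1/32 = 45695/16.
Numerically: E[X] ≈ 2855.93750.

E[X] = C(40,4)·2^(1−C(4,2)) = 45695/16 ≈ 2855.93750.


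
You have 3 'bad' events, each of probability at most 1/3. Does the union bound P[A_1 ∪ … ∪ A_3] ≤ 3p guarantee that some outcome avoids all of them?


Union bound: P[∪_{i=1}^{3} A_i] ≤ Σ_i P[A_i] ≤ 3·p = 3·(1/3) = 1.
Numerically: 1 ≈ 1.0000000.
Is 1 < 1? NO.
Since the bound 1 is ≥ 1, the union bound is uninformative here; it does NOT by itself certify existence.

3·p = 1 ≈ 1.0000000; existence NOT certified by the union bound.


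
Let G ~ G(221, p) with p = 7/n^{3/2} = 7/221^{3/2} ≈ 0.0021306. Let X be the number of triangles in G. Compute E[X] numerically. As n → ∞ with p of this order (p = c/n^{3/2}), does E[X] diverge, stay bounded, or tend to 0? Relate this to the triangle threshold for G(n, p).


Number of potential triangles: C(221, 3) = 1774630.
Each occurs with probability p³ ≈ (0.0021306)³ ≈ 9.6722806e-09.
By linearity: E[X] = C(221, 3)·p³ ≈ 1774630 · 9.6722806e-09 ≈ 0.01716.
Since α = 3/2 > 1, p = c/n^{3/2} = o(1/n) is below the triangle threshold p ~ 1/n. Asymptotically E[X] ~ (c³/6)·n^{3(1−α)} = (7³/6)·n^{-1.5} → 0, so by Markov's inequality G has no triangles w.h.p.

E[X] ≈ 0.01716; in regime p = Θ(1/n^{3/2}) E[X] tends to 0 (below the triangle threshold p ~ 1/n).


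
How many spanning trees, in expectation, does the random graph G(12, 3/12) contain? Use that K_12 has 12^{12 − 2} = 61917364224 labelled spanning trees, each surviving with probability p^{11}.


K_12 has 12^{12 − 2} = 61917364224 labelled spanning trees.
For each such spanning tree H, let X_H = 1 if all 11 edges of H are present in G. Then P[X_H = 1] = p^{11} = (1/4)^{11} = 1/4194304.
By linearity of expectation: E[X] = Σ_H E[X_H] = 61917364224 · p^{11} = 61917364224 · 1/4194304 = 59049/4.
Numerically: E[X] ≈ 14762.2.

E[X] = 61917364224 · (1/4)^{11} = 59049/4 ≈ 14762.2.


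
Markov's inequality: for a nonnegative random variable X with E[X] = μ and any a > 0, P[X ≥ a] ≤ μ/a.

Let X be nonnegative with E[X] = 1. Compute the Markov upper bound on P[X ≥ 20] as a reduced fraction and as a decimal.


μ = E[X] = 1, a = 20.
Markov: P[X ≥ 20] ≤ μ/a = (1)/20 = 1/20.
Numerically: ≈ 0.050000.
(Since a = 20 > μ = 1.000000, the bound 1/20 is < 1 and informative.)

P[X ≥ 20] ≤ 1/20 ≈ 0.050000.


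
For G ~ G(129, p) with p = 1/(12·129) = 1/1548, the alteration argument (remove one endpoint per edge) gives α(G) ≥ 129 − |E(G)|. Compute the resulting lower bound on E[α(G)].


E[|E(G)|] = C(129, 2)·p = 8256 · (1/1548) = 16/3.
E[α(G)] ≥ n − E[|E(G)|] = 129 − 16/3 = 371/3.
Numerically: ≈ 123.666667.
(This is only a lower bound; the true E[α(G)] may be larger.)

E[α(G)] ≥ 371/3 ≈ 123.666667.


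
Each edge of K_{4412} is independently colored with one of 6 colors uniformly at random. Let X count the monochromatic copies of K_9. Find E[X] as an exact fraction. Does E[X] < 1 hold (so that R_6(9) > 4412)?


E[X] = C(4412, 9) · 6^{1 − 36} = 1731452449760113018141823620 · 6^{−35} = 1731452449760113018141823620/1719070799748422591028658176.
As a reduced fraction: E[X] = 432863112440028254535455905/429767699937105647757164544 ≈ 1.0072025.
Is E[X] < 1? NO.
Since E[X] ≥ 1, the first-moment bound is inconclusive at n = 4412; it does NOT by itself certify R_6(9) > 4412.

E[X] = 432863112440028254535455905/429767699937105647757164544 ≈ 1.0072025; E[X] ≥ 1; first-moment method inconclusive here.


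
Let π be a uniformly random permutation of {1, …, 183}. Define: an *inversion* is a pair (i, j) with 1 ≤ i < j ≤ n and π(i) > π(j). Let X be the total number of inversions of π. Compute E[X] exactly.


Write X = Σ X_I over the C(183, 2) = 16653 pairs i < j, with X_I the indicator of one inversion.
There are 16653 indicators.
For each fixed pair i < j, the values π(i) and π(j) are two distinct elements of {1, …, 183} in uniformly random order; by symmetry P[π(i) > π(j)] = 1/2.
By linearity: E[X] = 16653 · (1/2) = C(183, 2) · (1/2) = 16653/2 = 16653/2 ≈ 8326.500000.

E[X] = 16653/2 = 8326.500000.


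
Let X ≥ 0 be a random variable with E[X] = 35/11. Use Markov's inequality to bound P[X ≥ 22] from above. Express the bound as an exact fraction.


μ = E[X] = 35/11, a = 22.
Markov: P[X ≥ 22] ≤ μ/a = (35/11)/22 = 35/242.
Numerically: ≈ 0.1446.
(Since a = 22 > μ = 3.1818, the bound 35/242 is < 1 and informative.)

P[X ≥ 22] ≤ 35/242 ≈ 0.1446.


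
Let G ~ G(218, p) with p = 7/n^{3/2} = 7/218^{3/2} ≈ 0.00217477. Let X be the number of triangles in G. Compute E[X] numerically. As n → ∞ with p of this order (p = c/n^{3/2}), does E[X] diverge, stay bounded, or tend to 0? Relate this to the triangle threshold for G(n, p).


Number of potential triangles: C(218, 3) = 1703016.
Each occurs with probability p³ ≈ (0.00217477)³ ≈ 1.02858432e-08.
By linearity: E[X] = C(218, 3)·p³ ≈ 1703016 · 1.02858432e-08 ≈ 0.017517.
Since α = 3/2 > 1, p = c/n^{3/2} = o(1/n) is below the triangle threshold p ~ 1/n. Asymptotically E[X] ~ (c³/6)·n^{3(1−α)} = (7³/6)·n^{-1.5} → 0, so by Markov's inequality G has no triangles w.h.p.

E[X] ≈ 0.017517; in regime p = Θ(1/n^{3/2}) E[X] tends to 0 (below the triangle threshold p ~ 1/n).


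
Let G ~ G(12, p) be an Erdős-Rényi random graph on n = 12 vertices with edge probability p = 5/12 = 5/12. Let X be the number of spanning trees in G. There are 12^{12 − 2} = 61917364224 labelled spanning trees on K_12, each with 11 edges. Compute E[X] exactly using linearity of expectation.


K_12 has 12^{12 − 2} = 61917364224 labelled spanning trees.
For each such spanning tree H, let X_H = 1 if all 11 edges of H are present in G. Then P[X_H = 1] = p^{11} = (5/12)^{11} = 48828125/743008370688.
Summing the indicators: E[X] = Σ_H E[X_H] = 61917364224 · p^{11} = 61917364224 · 48828125/743008370688 = 48828125/12.
Numerically: E[X] ≈ 4.069e+06.

E[X] = 61917364224 · (5/12)^{11} = 48828125/12 ≈ 4.069e+06.


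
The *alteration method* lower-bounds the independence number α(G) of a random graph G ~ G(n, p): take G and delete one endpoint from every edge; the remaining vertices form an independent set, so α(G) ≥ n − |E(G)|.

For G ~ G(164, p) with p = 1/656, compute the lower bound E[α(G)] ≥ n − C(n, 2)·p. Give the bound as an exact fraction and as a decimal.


E[|E(G)|] = C(164, 2)·p = 13366 · (1/656) = 163/8.
E[α(G)] ≥ n − E[|E(G)|] = 164 − 163/8 = 1149/8.
Numerically: ≈ 143.625.
(This is only a lower bound; the true E[α(G)] may be larger.)

E[α(G)] ≥ 1149/8 ≈ 143.625.


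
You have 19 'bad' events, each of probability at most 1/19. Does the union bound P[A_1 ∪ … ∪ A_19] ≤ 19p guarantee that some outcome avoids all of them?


Union bound: P[∪_{i=1}^{19} A_i] ≤ Σ_i P[A_i] ≤ 19·p = 19·(1/19) = 1.
Numerically: 1 ≈ 1.00000.
Is 1 < 1? NO.
Since the bound 1 is ≥ 1, the union bound is uninformative here; it does NOT by itself certify existence.

19·p = 1 ≈ 1.00000; existence NOT certified by the union bound.


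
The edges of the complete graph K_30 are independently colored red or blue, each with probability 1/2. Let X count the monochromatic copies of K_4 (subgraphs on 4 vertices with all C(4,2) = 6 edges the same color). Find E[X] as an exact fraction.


Let X = Σ_S X_S over the C(30, 4) = 27405 subsets S of size 4, where X_S = 1 if the K_4 on S is monochromatic.
For a fixed S, the K_4 on S has C(4, 2) = 6 edges. P[all 6 edges red] = (1/2)^6, and likewise for blue, so P[monochromatic] = 2·(1/2)^6 = 2^{1 − 6} = 1/32.
By linearity of expectation: E[X] = C(30, 4) · 2^{1 − 6} = 27405 · 1/32 = 27405/32.
Numerically: E[X] ≈ 856.406.

E[X] = C(30,4)·2^(1−C(4,2)) = 27405/32 ≈ 856.406.


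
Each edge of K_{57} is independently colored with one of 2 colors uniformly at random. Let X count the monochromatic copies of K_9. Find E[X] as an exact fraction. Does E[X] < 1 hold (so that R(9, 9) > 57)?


E[X] = C(57, 9) · 2^{1 − 36} = 8996462475 · 2^{−35} = 8996462475/34359738368.
As a reduced fraction: E[X] = 8996462475/34359738368 ≈ 0.26183.
Is E[X] < 1? YES.
Since E[X] < 1, there exists a 2-coloring of K_{57} with no monochromatic K_9; hence R(9, 9) > 57.

E[X] = 8996462475/34359738368 ≈ 0.26183; E[X] < 1, so R(9, 9) > 57.


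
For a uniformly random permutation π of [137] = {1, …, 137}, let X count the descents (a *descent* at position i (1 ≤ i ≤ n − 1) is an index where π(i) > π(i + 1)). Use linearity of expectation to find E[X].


Write X = Σ X_I over i = 1, …, 136, with X_I the indicator of one descent.
There are 136 indicators.
For each fixed i, the pair (π(i), π(i+1)) is a uniformly random ordered pair of distinct values from {1, …, 137}; by symmetry P[π(i) > π(i+1)] = 1/2.
By linearity: E[X] = 136 · (1/2) = (137 − 1) · (1/2) = 68 ≈ 68.00000.

E[X] = 68 = 68.00000.


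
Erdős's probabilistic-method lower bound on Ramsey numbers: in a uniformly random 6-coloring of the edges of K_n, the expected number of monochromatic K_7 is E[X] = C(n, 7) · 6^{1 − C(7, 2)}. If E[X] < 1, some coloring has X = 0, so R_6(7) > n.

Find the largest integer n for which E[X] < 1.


We need C(n, 7) · 6^{1 − 21} < 1, i.e. C(n, 7) < 6^{21 − 1} = 3656158440062976.
Check values of n near the boundary:
  n = 563: C(563, 7) = 3426622515769596; 3426622515769596 < 3656158440062976? YES
  n = 564: C(564, 7) = 3469685994423792; 3469685994423792 < 3656158440062976? YES
  n = 565: C(565, 7) = 3513212521235560; 3513212521235560 < 3656158440062976? YES
  n = 566: C(566, 7) = 3557206237959440; 3557206237959440 < 3656158440062976? YES
  n = 567: C(567, 7) = 3601671315933933; 3601671315933933 < 3656158440062976? YES
  n = 568: C(568, 7) = 3646611956239704; 3646611956239704 < 3656158440062976? YES
  n = 569: C(569, 7) = 3692032389858348; 3692032389858348 < 3656158440062976? NO
The largest n with C(n, 7) < 3656158440062976 is n = 568 (where E[X] = 16882462760369/16926659444736 ≈ 0.9974). Hence R_6(7) > 568, i.e. R_6(7) ≥ 569.

Largest n = 568; hence R_6(7) > 568.


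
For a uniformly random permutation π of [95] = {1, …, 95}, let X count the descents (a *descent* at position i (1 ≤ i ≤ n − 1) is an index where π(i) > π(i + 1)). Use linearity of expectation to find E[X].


Write X = Σ X_I over i = 1, …, 94, with X_I the indicator of one descent.
There are 94 indicators.
For each fixed i, the pair (π(i), π(i+1)) is a uniformly random ordered pair of distinct values from {1, …, 95}; by symmetry P[π(i) > π(i+1)] = 1/2.
By linearity: E[X] = 94 · (1/2) = (95 − 1) · (1/2) = 47 ≈ 47.0000.

E[X] = 47 = 47.0000.


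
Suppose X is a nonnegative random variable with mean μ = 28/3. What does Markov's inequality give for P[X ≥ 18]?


μ = E[X] = 28/3, a = 18.
Markov: P[X ≥ 18] ≤ μ/a = (28/3)/18 = 14/27.
Numerically: ≈ 0.51852.
(Since a = 18 > μ = 9.33333, the bound 14/27 is < 1 and informative.)

P[X ≥ 18] ≤ 14/27 ≈ 0.51852.


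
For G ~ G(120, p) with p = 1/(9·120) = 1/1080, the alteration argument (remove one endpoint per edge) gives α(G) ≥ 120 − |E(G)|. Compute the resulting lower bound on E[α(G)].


E[|E(G)|] = C(120, 2)·p = 7140 · (1/1080) = 119/18.
E[α(G)] ≥ n − E[|E(G)|] = 120 − 119/18 = 2041/18.
Numerically: ≈ 113.388889.
(This is only a lower bound; the true E[α(G)] may be larger.)

E[α(G)] ≥ 2041/18 ≈ 113.388889.


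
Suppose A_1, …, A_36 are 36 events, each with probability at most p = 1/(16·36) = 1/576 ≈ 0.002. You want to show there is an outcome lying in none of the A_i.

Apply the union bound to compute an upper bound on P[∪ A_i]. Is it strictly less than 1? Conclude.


Union bound: P[∪_{i=1}^{36} A_i] ≤ Σ_i P[A_i] ≤ 36·p = 36·(1/576) = 1/16.
Numerically: 1/16 ≈ 0.062.
Is 1/16 < 1? YES.
Since P[∪ A_i] ≤ 1/16 < 1, the complement has P[∩ A_i^c] ≥ 1 − 1/16 = 15/16 > 0, so some outcome avoids every A_i.

36·p = 1/16 ≈ 0.062; existence CERTIFIED by the union bound.


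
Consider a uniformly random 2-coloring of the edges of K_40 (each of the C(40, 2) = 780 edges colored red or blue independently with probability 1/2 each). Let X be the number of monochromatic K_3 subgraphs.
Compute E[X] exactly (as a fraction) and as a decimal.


Let X = Σ_S X_S over the C(40, 3) = 9880 subsets S of size 3, where X_S = 1 if the K_3 on S is monochromatic.
For a fixed S, the K_3 on S has C(3, 2) = 3 edges. P[all 3 edges red] = (1/2)^3, and likewise for blue, so P[monochromatic] = 2·(1/2)^3 = 2^{1 − 3} = 1/4.
Summing: E[X] = C(40, 3) · 2^{1 − 3} = 9880 · 1/4 = 2470.
Numerically: E[X] ≈ 2470.000.

E[X] = C(40,3)·2^(1−C(3,2)) = 2470 ≈ 2470.000.


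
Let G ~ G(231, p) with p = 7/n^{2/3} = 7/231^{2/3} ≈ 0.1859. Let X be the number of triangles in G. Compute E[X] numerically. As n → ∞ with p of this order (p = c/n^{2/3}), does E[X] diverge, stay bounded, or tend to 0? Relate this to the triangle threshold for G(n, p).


Number of potential triangles: C(231, 3) = 2027795.
Each occurs with probability p³ ≈ (0.1859)³ ≈ 6.427916e-03.
By linearity: E[X] = C(231, 3)·p³ ≈ 2027795 · 6.427916e-03 ≈ 13034.4949.
Since α = 2/3 < 1, p = c/n^{2/3} ≫ 1/n is above the triangle threshold p ~ 1/n. Asymptotically E[X] ~ (c³/6)·n^{3(1−α)} = (7³/6)·n^{1} → ∞; triangles are abundant w.h.p.

E[X] ≈ 13034.4949; in regime p = Θ(1/n^{2/3}) E[X] diverges (above the triangle threshold p ~ 1/n).


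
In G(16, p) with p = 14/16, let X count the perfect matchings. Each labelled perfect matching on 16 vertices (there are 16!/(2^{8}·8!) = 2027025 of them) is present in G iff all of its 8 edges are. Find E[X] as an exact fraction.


K_16 has 16!/(2^{8}·8!) = 2027025 labelled perfect matchings.
For each such perfect matching H, let X_H = 1 if all 8 edges of H are present in G. Then P[X_H = 1] = p^{8} = (7/8)^{8} = 5764801/16777216.
By linearity of expectation: E[X] = Σ_H E[X_H] = 2027025 · p^{8} = 2027025 · 5764801/16777216 = 11685395747025/16777216.
Numerically: E[X] ≈ 6.97e+05.

E[X] = 2027025 · (7/8)^{8} = 11685395747025/16777216 ≈ 6.97e+05.


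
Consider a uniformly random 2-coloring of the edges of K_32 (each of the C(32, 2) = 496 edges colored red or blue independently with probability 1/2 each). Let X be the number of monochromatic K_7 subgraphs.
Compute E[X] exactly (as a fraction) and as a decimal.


Let X = Σ_S X_S over the C(32, 7) = 3365856 subsets S of size 7, where X_S = 1 if the K_7 on S is monochromatic.
For a fixed S, the K_7 on S has C(7, 2) = 21 edges. P[all 21 edges red] = (1/2)^21, and likewise for blue, so P[monochromatic] = 2·(1/2)^21 = 2^{1 − 21} = 1/1048576.
Summing: E[X] = C(32, 7) · 2^{1 − 21} = 3365856 · 1/1048576 = 105183/32768.
Numerically: E[X] ≈ 3.2099.

E[X] = C(32,7)·2^(1−C(7,2)) = 105183/32768 ≈ 3.2099.


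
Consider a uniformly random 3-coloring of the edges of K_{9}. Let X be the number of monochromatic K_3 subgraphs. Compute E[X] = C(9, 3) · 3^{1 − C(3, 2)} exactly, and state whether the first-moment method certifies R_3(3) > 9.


E[X] = C(9, 3) · 3^{1 − 3} = 84 · 3^{−2} = 84/9.
As a reduced fraction: E[X] = 28/3 ≈ 9.333333.
Is E[X] < 1? NO.
Since E[X] ≥ 1, the first-moment bound is inconclusive at n = 9; it does NOT by itself certify R_3(3) > 9.

E[X] = 28/3 ≈ 9.333333; E[X] ≥ 1; first-moment method inconclusive here.


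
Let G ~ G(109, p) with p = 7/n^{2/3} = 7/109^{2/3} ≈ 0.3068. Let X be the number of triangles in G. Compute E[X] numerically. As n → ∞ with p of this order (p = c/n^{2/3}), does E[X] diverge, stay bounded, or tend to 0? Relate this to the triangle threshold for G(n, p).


Number of potential triangles: C(109, 3) = 209934.
Each occurs with probability p³ ≈ (0.3068)³ ≈ 2.886962e-02.
By linearity: E[X] = C(109, 3)·p³ ≈ 209934 · 2.886962e-02 ≈ 6060.7156.
Since α = 2/3 < 1, p = c/n^{2/3} ≫ 1/n is above the triangle threshold p ~ 1/n. Asymptotically E[X] ~ (c³/6)·n^{3(1−α)} = (7³/6)·n^{1} → ∞; triangles are abundant w.h.p.

E[X] ≈ 6060.7156; in regime p = Θ(1/n^{2/3}) E[X] diverges (above the triangle threshold p ~ 1/n).


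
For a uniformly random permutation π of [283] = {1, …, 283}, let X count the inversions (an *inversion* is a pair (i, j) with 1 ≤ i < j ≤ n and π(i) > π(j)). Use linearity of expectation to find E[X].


Write X = Σ X_I over the C(283, 2) = 39903 pairs i < j, with X_I the indicator of one inversion.
There are 39903 indicators.
For each fixed pair i < j, the values π(i) and π(j) are two distinct elements of {1, …, 283} in uniformly random order; by symmetry P[π(i) > π(j)] = 1/2.
By linearity: E[X] = 39903 · (1/2) = C(283, 2) · (1/2) = 39903/2 = 39903/2 ≈ 19951.50000.

E[X] = 39903/2 = 19951.50000.


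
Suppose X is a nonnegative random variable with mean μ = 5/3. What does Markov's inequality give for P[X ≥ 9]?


μ = E[X] = 5/3, a = 9.
Markov: P[X ≥ 9] ≤ μ/a = (5/3)/9 = 5/27.
Numerically: ≈ 0.1852.
(Since a = 9 > μ = 1.6667, the bound 5/27 is < 1 and informative.)

P[X ≥ 9] ≤ 5/27 ≈ 0.1852.


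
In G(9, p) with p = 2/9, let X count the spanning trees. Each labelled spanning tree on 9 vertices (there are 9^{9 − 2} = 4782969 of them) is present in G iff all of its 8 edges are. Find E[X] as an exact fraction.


K_9 has 9^{9 − 2} = 4782969 labelled spanning trees.
For each such spanning tree H, let X_H = 1 if all 8 edges of H are present in G. Then P[X_H = 1] = p^{8} = (2/9)^{8} = 256/43046721.
By linearity of expectation: E[X] = Σ_H E[X_H] = 4782969 · p^{8} = 4782969 · 256/43046721 = 256/9.
Numerically: E[X] ≈ 28.4444.

E[X] = 4782969 · (2/9)^{8} = 256/9 ≈ 28.4444.


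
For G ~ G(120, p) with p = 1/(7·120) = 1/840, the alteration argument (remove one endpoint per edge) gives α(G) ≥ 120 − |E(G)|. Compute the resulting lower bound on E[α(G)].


E[|E(G)|] = C(120, 2)·p = 7140 · (1/840) = 17/2.
E[α(G)] ≥ n − E[|E(G)|] = 120 − 17/2 = 223/2.
Numerically: ≈ 111.50000.
(This is only a lower bound; the true E[α(G)] may be larger.)

E[α(G)] ≥ 223/2 ≈ 111.50000.


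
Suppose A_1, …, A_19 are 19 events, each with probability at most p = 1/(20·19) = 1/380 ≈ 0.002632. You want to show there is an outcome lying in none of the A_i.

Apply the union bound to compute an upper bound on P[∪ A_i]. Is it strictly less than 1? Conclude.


Union bound: P[∪_{i=1}^{19} A_i] ≤ Σ_i P[A_i] ≤ 19·p = 19·(1/380) = 1/20.
Numerically: 1/20 ≈ 0.050000.
Is 1/20 < 1? YES.
Since P[∪ A_i] ≤ 1/20 < 1, the complement has P[∩ A_i^c] ≥ 1 − 1/20 = 19/20 > 0, so some outcome avoids every A_i.

19·p = 1/20 ≈ 0.050000; existence CERTIFIED by the union bound.


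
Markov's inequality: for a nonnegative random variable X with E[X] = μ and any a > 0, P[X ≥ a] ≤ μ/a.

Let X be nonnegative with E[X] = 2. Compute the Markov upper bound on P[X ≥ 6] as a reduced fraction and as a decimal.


μ = E[X] = 2, a = 6.
Markov: P[X ≥ 6] ≤ μ/a = (2)/6 = 1/3.
Numerically: ≈ 0.333.
(Since a = 6 > μ = 2.000, the bound 1/3 is < 1 and informative.)

P[X ≥ 6] ≤ 1/3 ≈ 0.333.


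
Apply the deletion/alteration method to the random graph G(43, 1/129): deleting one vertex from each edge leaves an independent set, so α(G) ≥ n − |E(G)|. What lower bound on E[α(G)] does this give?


E[|E(G)|] = C(43, 2)·p = 903 · (1/129) = 7.
E[α(G)] ≥ n − E[|E(G)|] = 43 − 7 = 36.
Numerically: ≈ 36.000000.
(This is only a lower bound; the true E[α(G)] may be larger.)

E[α(G)] ≥ 36 ≈ 36.000000.


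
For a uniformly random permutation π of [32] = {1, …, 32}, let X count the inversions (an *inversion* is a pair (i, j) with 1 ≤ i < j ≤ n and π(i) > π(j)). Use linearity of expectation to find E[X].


Write X = Σ X_I over the C(32, 2) = 496 pairs i < j, with X_I the indicator of one inversion.
There are 496 indicators.
For each fixed pair i < j, the values π(i) and π(j) are two distinct elements of {1, …, 32} in uniformly random order; by symmetry P[π(i) > π(j)] = 1/2.
By linearity: E[X] = 496 · (1/2) = C(32, 2) · (1/2) = 496/2 = 248 ≈ 248.00000.

E[X] = 248 = 248.00000.


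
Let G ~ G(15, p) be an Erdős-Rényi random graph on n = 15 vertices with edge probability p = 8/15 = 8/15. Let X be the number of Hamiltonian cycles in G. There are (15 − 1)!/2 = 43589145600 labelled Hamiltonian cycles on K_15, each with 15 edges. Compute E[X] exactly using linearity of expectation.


K_15 has (15 − 1)!/2 = 43589145600 labelled Hamiltonian cycles.
For each such Hamiltonian cycle H, let X_H = 1 if all 15 edges of H are present in G. Then P[X_H = 1] = p^{15} = (8/15)^{15} = 35184372088832/437893890380859375.
Summing the indicators: E[X] = Σ_H E[X_H] = 43589145600 · p^{15} = 43589145600 · 35184372088832/437893890380859375 = 252453780711880523776/72081298828125.
Numerically: E[X] ≈ 3.5e+06.

E[X] = 43589145600 · (8/15)^{15} = 252453780711880523776/72081298828125 ≈ 3.5e+06.


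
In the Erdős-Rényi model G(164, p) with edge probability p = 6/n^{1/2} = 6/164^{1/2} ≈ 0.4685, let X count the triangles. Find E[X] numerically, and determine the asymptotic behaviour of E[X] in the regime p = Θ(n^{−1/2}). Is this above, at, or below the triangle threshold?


Number of potential triangles: C(164, 3) = 721764.
Each occurs with probability p³ ≈ (0.4685)³ ≈ 1.028461e-01.
By linearity: E[X] = C(164, 3)·p³ ≈ 721764 · 1.028461e-01 ≈ 74230.6384.
Since α = 1/2 < 1, p = c/n^{1/2} ≫ 1/n is above the triangle threshold p ~ 1/n. Asymptotically E[X] ~ (c³/6)·n^{3(1−α)} = (6³/6)·n^{1.5} → ∞; triangles are abundant w.h.p.

E[X] ≈ 74230.6384; in regime p = Θ(1/n^{1/2}) E[X] diverges (above the triangle threshold p ~ 1/n).
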